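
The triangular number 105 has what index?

14

Set n(n+1)/2 = 105, giving n² + n − 210 = 0.
The discriminant is 1 + 8·105 = 841, and √841 = 29.
So n = (-1 + 29) / 2 = 28/2 = 14.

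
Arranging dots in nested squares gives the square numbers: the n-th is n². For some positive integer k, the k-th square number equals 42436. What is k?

We need n² = 42436, so n = √42436 = 206.

206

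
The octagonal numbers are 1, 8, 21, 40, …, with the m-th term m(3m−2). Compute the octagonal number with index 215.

138245

The 215th octagonal number is n(3n−2) with n = 215.
215·(3·215 − 2) = 215·643 = 138245.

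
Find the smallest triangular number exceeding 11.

Solve n(n+1)/2 > 11 for integer n.
The largest n with value ≤ 11 is 4 (since 10 ≤ 11 < 15), so the first above is n = 5, value 15.

15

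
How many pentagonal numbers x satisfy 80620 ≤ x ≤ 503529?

The n-th pentagonal number is n(3n−1)/2.
Smallest index with value ≥ 80620: n = 232 (giving 80620).
Largest index with value ≤ 503529: n = 579 (giving 502572).
Indices 232 through 579: 348 terms.

348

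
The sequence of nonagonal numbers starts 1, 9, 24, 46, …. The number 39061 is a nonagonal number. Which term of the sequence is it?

106

Set n(7n−5)/2 = 39061, giving 7n² − 5n − 78122 = 0.
So n = (5 + 1479) / 14 = 1484/14 = 106.
Check: 106·(7·106 − 5)/2 = 39061. ✓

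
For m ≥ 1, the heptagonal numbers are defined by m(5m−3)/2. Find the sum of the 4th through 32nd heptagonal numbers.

27782

Σ i(5i−3)/2 = (5Σi² − 3Σi) / 2 over i = 4..32.
Σi = 528 − 6 = 522 and Σi² = 11440 − 14 = 11426.
(5·11426 − 3·522) / 2 = 55564/2 = 27782.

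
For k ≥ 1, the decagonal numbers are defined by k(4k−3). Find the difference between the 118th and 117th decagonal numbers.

937

Consecutive decagonal numbers differ by 8n − 7: here 8·118 − 7 = 937.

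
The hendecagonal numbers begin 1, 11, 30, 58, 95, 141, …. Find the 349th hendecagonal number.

The 349th hendecagonal number is n(9n−7)/2 with n = 349.
349·(9·349 − 7)/2 = 349·3134/2 = 349·1567 = 546883.

546883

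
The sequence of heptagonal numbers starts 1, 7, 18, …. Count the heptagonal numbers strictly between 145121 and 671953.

The n-th heptagonal number is n(5n−3)/2.
Smallest index with value > 145121: n = 242 (giving 146047).
Largest index with value < 671953: n = 518 (giving 670033).
Indices 242 through 518: 277 terms.

277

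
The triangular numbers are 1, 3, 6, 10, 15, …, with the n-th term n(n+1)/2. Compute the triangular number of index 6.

The 6th triangular number is n(n+1)/2 with n = 6.
6·7/2 = 42/2 = 21.

21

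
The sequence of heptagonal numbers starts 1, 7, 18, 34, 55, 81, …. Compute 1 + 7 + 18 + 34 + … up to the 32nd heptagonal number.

Σ i(5i−3)/2 = (5Σi² − 3Σi) / 2 over i = 1..32.
Σi = 528 and Σi² = 11440.
(5·11440 − 3·528) / 2 = 55616/2 = 27808.

27808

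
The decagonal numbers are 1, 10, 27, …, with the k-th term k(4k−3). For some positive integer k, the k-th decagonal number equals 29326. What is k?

Set n(4n−3) = 29326, giving 4n² − 3n − 29326 = 0.
So n = (3 + 685) / 8 = 688/8 = 86.
Check: 86·(4·86 − 3) = 29326. ✓

86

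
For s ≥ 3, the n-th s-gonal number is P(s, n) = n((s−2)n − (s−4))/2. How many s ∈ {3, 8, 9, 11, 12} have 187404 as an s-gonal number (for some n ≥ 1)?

s = 3: P(3, 611) = 186966 and P(3, 612) = 187578; 187404 is not s-gonal.
s = 8: P(8, 250) = 187000 and P(8, 251) = 188501; 187404 is not s-gonal.
s = 9: P(9, 231) = 186186 and P(9, 232) = 187804; 187404 is not s-gonal.
s = 11: P(11, 204) = 186558 and P(11, 205) = 188395; 187404 is not s-gonal.
s = 12: P(12, 194) = 187404. ✓
Hits: s ∈ {12} → 1.

1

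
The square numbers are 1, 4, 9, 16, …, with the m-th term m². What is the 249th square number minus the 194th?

24365

249² = 62001 and 194² = 37636.
Difference: 62001 − 37636 = 24365.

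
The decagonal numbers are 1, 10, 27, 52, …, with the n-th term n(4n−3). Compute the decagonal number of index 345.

345·(4·345 − 3) = 345·1377 = 475065.

475065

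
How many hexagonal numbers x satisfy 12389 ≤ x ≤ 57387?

The n-th hexagonal number is n(2n−1).
Smallest index with value ≥ 12389: n = 79 (giving 12403).
Largest index with value ≤ 57387: n = 169 (giving 56953).
Indices 79 through 169: 91 terms.

91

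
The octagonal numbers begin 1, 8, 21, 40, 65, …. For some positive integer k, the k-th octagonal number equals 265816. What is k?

298

Set n(3n−2) = 265816, giving 3n² − 2n − 265816 = 0.
The discriminant is 4 + 12·265816 = 3189796, and √3189796 = 1786.
So n = (2 + 1786) / 6 = 1788/6 = 298.
Check: 298·(3·298 − 2) = 265816. ✓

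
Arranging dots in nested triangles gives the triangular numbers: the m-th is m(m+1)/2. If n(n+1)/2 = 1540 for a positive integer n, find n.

55

Set n(n+1)/2 = 1540, giving n² + n − 3080 = 0.
The discriminant is 1 + 8·1540 = 12321, and √12321 = 111.
So n = (-1 + 111) / 2 = 110/2 = 55.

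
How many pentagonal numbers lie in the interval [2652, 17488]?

66

The n-th pentagonal number is n(3n−1)/2.
Smallest index with value ≥ 2652: n = 43 (giving 2752).
Largest index with value ≤ 17488: n = 108 (giving 17442).
Indices 43 through 108: 66 terms.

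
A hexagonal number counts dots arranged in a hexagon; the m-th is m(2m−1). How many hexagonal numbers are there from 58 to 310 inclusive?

7

The n-th hexagonal number is n(2n−1).
Smallest index with value ≥ 58: n = 6 (giving 66).
Largest index with value ≤ 310: n = 12 (giving 276).
Indices 6 through 12: 7 terms.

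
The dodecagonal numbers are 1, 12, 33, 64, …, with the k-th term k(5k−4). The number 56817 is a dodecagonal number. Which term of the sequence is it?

107

Set n(5n−4) = 56817, giving 5n² − 4n − 56817 = 0.
So n = (4 + 1066) / 10 = 1070/10 = 107.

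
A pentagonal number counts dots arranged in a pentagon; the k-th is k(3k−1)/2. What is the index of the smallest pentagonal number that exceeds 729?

Solve n(3n−1)/2 > 729 for integer n.
The largest n with value ≤ 729 is 22 (since 715 ≤ 729 < 782), so the first above is n = 23, value 782.

23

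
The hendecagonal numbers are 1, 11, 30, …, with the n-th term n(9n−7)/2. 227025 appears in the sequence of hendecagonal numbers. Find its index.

Set n(9n−7)/2 = 227025, giving 9n² − 7n − 454050 = 0.
The discriminant is 49 + 72·227025 = 16345849, and √16345849 = 4043.
So n = (7 + 4043) / 18 = 4050/18 = 225.

225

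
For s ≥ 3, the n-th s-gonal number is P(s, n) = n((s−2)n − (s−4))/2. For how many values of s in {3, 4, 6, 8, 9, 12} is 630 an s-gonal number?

2

s = 3: P(3, 35) = 630. ✓
s = 4: P(4, 25) = 625 and P(4, 26) = 676; 630 is not s-gonal.
s = 6: P(6, 18) = 630. ✓
s = 8: P(8, 14) = 560 and P(8, 15) = 645; 630 is not s-gonal.
s = 9: P(9, 13) = 559 and P(9, 14) = 651; 630 is not s-gonal.
s = 12: P(12, 11) = 561 and P(12, 12) = 672; 630 is not s-gonal.
Hits: s ∈ {3, 6} → 2.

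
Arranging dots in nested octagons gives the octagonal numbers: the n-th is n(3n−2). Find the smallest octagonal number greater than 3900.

4033

Solve n(3n−2) > 3900 for integer n.
The largest n with value ≤ 3900 is 36 (since 3816 ≤ 3900 < 4033), so the first above is n = 37, value 4033.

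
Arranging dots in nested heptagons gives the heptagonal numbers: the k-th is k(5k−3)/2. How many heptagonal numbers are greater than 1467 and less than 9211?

36

The n-th heptagonal number is n(5n−3)/2.
Smallest index with value > 1467: n = 25 (giving 1525).
Largest index with value < 9211: n = 60 (giving 8910).
Indices 25 through 60: 36 terms.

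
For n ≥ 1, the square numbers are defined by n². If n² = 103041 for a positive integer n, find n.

We need n² = 103041, so n = √103041 = 321.

321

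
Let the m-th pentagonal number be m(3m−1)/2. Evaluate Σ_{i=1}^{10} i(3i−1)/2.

550

Σ i(3i−1)/2 = (3Σi² − Σi) / 2 over i = 1..10.
Σi = 55 and Σi² = 385.
(3·385 − 1·55) / 2 = 1100/2 = 550.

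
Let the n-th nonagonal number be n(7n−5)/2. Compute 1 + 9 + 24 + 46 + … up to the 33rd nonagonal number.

42449

Σ i(7i−5)/2 = (7Σi² − 5Σi) / 2 over i = 1..33.
Σi = 561 and Σi² = 12529.
(7·12529 − 5·561) / 2 = 84898/2 = 42449.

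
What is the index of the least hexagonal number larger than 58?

6

Solve n(2n−1) > 58 for integer n.
The largest n with value ≤ 58 is 5 (since 45 ≤ 58 < 66), so the first above is n = 6, value 66.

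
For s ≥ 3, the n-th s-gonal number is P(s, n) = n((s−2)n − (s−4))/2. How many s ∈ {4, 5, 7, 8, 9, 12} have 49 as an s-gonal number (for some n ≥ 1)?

s = 4: P(4, 7) = 49. ✓
s = 5: P(5, 5) = 35 and P(5, 6) = 51; 49 is not s-gonal.
s = 7: P(7, 4) = 34 and P(7, 5) = 55; 49 is not s-gonal.
s = 8: P(8, 4) = 40 and P(8, 5) = 65; 49 is not s-gonal.
s = 9: P(9, 4) = 46 and P(9, 5) = 75; 49 is not s-gonal.
s = 12: P(12, 3) = 33 and P(12, 4) = 64; 49 is not s-gonal.
Hits: s ∈ {4} → 1.

1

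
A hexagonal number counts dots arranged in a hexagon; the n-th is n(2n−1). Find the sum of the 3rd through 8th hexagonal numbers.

Σ i(2i−1) = 2Σi² − Σi over i = 3..8.
Σi = 36 − 3 = 33 and Σi² = 204 − 5 = 199.
2·199 − 1·33 = 365.

365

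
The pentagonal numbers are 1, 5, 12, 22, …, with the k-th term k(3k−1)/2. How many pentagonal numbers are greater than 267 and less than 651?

7

The n-th pentagonal number is n(3n−1)/2.
Smallest index with value > 267: n = 14 (giving 287).
Largest index with value < 651: n = 20 (giving 590).
Indices 14 through 20: 7 terms.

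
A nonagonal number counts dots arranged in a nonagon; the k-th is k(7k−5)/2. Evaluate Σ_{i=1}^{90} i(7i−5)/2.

Σ i(7i−5)/2 = (7Σi² − 5Σi) / 2 over i = 1..90.
Σi = 4095 and Σi² = 247065.
(7·247065 − 5·4095) / 2 = 1708980/2 = 854490.

854490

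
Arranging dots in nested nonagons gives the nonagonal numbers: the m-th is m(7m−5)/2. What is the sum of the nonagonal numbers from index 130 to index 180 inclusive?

Σ i(7i−5)/2 = (7Σi² − 5Σi) / 2 over i = 130..180.
Σi = 16290 − 8385 = 7905 and Σi² = 1960230 − 723905 = 1236325.
(7·1236325 − 5·7905) / 2 = 8614750/2 = 4307375.

4307375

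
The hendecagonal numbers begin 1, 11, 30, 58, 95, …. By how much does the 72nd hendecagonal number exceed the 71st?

Consecutive hendecagonal numbers differ by 9n − 8: here 9·72 − 8 = 640.

640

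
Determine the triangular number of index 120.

120·121/2 = 14520/2 = 7260.

7260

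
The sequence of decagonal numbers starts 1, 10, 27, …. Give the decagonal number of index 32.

4000

32·(4·32 − 3) = 32·125 = 4000.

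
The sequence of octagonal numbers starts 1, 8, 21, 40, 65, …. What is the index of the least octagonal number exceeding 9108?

Solve n(3n−2) > 9108 for integer n.
The largest n with value ≤ 9108 is 55 (since 8965 ≤ 9108 < 9296), so the first above is n = 56, value 9296.

56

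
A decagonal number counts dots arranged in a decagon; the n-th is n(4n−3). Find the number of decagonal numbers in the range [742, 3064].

The n-th decagonal number is n(4n−3).
Smallest index with value ≥ 742: n = 14 (giving 742).
Largest index with value ≤ 3064: n = 28 (giving 3052).
Indices 14 through 28: 15 terms.

15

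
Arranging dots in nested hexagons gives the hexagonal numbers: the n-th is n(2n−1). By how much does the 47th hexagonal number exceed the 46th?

Consecutive hexagonal numbers differ by 4n − 3: here 4·47 − 3 = 185.

185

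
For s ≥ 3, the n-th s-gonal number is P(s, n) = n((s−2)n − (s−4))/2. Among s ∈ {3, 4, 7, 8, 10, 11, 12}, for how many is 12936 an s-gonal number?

1

s = 3: P(3, 160) = 12880 and P(3, 161) = 13041; 12936 is not s-gonal.
s = 4: P(4, 113) = 12769 and P(4, 114) = 12996; 12936 is not s-gonal.
s = 7: P(7, 72) = 12852 and P(7, 73) = 13213; 12936 is not s-gonal.
s = 8: P(8, 66) = 12936. ✓
s = 10: P(10, 57) = 12825 and P(10, 58) = 13282; 12936 is not s-gonal.
s = 11: P(11, 54) = 12933 and P(11, 55) = 13420; 12936 is not s-gonal.
s = 12: P(12, 51) = 12801 and P(12, 52) = 13312; 12936 is not s-gonal.
Hits: s ∈ {8} → 1.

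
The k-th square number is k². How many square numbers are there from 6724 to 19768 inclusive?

59

The n-th square number is n².
Smallest index with value ≥ 6724: n = 82 (giving 6724).
Largest index with value ≤ 19768: n = 140 (giving 19600).
Indices 82 through 140: 59 terms.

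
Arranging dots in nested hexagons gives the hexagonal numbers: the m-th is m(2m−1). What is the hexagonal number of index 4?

The 4th hexagonal number is n(2n−1) with n = 4.
4·(2·4 − 1) = 4·7 = 28.

28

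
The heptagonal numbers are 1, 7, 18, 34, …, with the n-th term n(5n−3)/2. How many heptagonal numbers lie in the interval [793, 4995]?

The n-th heptagonal number is n(5n−3)/2.
Smallest index with value ≥ 793: n = 19 (giving 874).
Largest index with value ≤ 4995: n = 45 (giving 4995).
Indices 19 through 45: 27 terms.

27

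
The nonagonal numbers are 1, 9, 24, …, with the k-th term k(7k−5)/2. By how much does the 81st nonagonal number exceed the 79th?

81·(7·81 − 5)/2 = 22761 and 79·(7·79 − 5)/2 = 21646.
Difference: 22761 − 21646 = 1115.

1115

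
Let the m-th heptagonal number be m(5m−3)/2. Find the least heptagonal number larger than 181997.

183196

Solve n(5n−3)/2 > 181997 for integer n.
The largest n with value ≤ 181997 is 270 (since 181845 ≤ 181997 < 183196), so the first above is n = 271, value 183196.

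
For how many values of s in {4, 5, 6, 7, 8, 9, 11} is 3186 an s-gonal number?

2

s = 4: P(4, 56) = 3136 and P(4, 57) = 3249; 3186 is not s-gonal.
s = 5: P(5, 46) = 3151 and P(5, 47) = 3290; 3186 is not s-gonal.
s = 6: P(6, 40) = 3160 and P(6, 41) = 3321; 3186 is not s-gonal.
s = 7: P(7, 36) = 3186. ✓
s = 8: P(8, 32) = 3008 and P(8, 33) = 3201; 3186 is not s-gonal.
s = 9: P(9, 30) = 3075 and P(9, 31) = 3286; 3186 is not s-gonal.
s = 11: P(11, 27) = 3186. ✓
Hits: s ∈ {7, 11} → 2.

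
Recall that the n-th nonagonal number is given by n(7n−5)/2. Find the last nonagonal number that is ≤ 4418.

Solve n(7n−5)/2 ≤ 4418 for integer n.
n = 35 gives 4200 ≤ 4418, while n = 36 gives 4446 > 4418; so the answer is 4200.

4200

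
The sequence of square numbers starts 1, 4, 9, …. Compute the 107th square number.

11449

The 107th square number is n² with n = 107.
107² = 11449.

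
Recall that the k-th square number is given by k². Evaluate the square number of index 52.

The 52nd square number is n² with n = 52.
52² = 2704.

2704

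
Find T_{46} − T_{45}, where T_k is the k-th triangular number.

46

Consecutive triangular numbers differ by n: T_{46} − T_{45} = 46.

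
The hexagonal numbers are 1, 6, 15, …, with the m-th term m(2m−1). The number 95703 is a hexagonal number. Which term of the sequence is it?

219

Set n(2n−1) = 95703, giving 2n² − n − 95703 = 0.
The discriminant is 1 + 8·95703 = 765625, and √765625 = 875.
So n = (1 + 875) / 4 = 876/4 = 219.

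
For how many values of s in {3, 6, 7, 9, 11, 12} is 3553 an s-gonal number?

1

s = 3: P(3, 83) = 3486 and P(3, 84) = 3570; 3553 is not s-gonal.
s = 6: P(6, 42) = 3486 and P(6, 43) = 3655; 3553 is not s-gonal.
s = 7: P(7, 38) = 3553. ✓
s = 9: P(9, 32) = 3504 and P(9, 33) = 3729; 3553 is not s-gonal.
s = 11: P(11, 28) = 3430 and P(11, 29) = 3683; 3553 is not s-gonal.
s = 12: P(12, 27) = 3537 and P(12, 28) = 3808; 3553 is not s-gonal.
Hits: s ∈ {7} → 1.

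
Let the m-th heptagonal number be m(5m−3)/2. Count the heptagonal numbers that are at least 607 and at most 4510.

27

The n-th heptagonal number is n(5n−3)/2.
Smallest index with value ≥ 607: n = 16 (giving 616).
Largest index with value ≤ 4510: n = 42 (giving 4347).
Indices 16 through 42: 27 terms.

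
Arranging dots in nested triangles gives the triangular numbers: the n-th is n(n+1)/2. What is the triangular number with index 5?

The 5th triangular number is n(n+1)/2 with n = 5.
5·6/2 = 30/2 = 15.

15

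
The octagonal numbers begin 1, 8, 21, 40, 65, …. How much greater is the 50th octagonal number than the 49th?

295

Consecutive octagonal numbers differ by 6n − 5: here 6·50 − 5 = 295.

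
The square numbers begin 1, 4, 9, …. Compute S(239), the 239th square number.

The 239th square number is n² with n = 239.
239² = 57121.

57121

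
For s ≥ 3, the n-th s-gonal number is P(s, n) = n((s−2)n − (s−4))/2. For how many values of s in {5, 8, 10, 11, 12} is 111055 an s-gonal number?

s = 5: P(5, 272) = 110840 and P(5, 273) = 111657; 111055 is not s-gonal.
s = 8: P(8, 192) = 110208 and P(8, 193) = 111361; 111055 is not s-gonal.
s = 10: P(10, 167) = 111055. ✓
s = 11: P(11, 157) = 110371 and P(11, 158) = 111785; 111055 is not s-gonal.
s = 12: P(12, 149) = 110409 and P(12, 150) = 111900; 111055 is not s-gonal.
Hits: s ∈ {10} → 1.

1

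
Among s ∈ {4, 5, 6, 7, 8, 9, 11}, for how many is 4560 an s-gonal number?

1

s = 4: P(4, 67) = 4489 and P(4, 68) = 4624; 4560 is not s-gonal.
s = 5: P(5, 55) = 4510 and P(5, 56) = 4676; 4560 is not s-gonal.
s = 6: P(6, 48) = 4560. ✓
s = 7: P(7, 43) = 4558 and P(7, 44) = 4774; 4560 is not s-gonal.
s = 8: P(8, 39) = 4485 and P(8, 40) = 4720; 4560 is not s-gonal.
s = 9: P(9, 36) = 4446 and P(9, 37) = 4699; 4560 is not s-gonal.
s = 11: P(11, 32) = 4496 and P(11, 33) = 4785; 4560 is not s-gonal.
Hits: s ∈ {6} → 1.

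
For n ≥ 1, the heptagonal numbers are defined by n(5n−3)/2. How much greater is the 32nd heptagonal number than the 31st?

156

Consecutive heptagonal numbers differ by 5n − 4: here 5·32 − 4 = 156.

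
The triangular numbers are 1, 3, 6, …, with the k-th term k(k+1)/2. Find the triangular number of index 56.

The 56th triangular number is n(n+1)/2 with n = 56.
56·57/2 = 3192/2 = 1596.

1596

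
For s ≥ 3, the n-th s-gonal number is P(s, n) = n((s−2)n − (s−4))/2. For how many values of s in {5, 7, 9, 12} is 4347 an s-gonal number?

2

s = 5: P(5, 54) = 4347. ✓
s = 7: P(7, 42) = 4347. ✓
s = 9: P(9, 35) = 4200 and P(9, 36) = 4446; 4347 is not s-gonal.
s = 12: P(12, 29) = 4089 and P(12, 30) = 4380; 4347 is not s-gonal.
Hits: s ∈ {5, 7} → 2.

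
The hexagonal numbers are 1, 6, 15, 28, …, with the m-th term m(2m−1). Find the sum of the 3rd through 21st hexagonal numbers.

6384

Σ i(2i−1) = 2Σi² − Σi over i = 3..21.
Σi = 231 − 3 = 228 and Σi² = 3311 − 5 = 3306.
2·3306 − 1·228 = 6384.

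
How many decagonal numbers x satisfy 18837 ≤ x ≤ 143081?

121

The n-th decagonal number is n(4n−3).
Smallest index with value ≥ 18837: n = 69 (giving 18837).
Largest index with value ≤ 143081: n = 189 (giving 142317).
Indices 69 through 189: 121 terms.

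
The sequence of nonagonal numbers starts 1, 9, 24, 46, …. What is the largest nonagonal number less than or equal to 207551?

206064

Solve n(7n−5)/2 ≤ 207551 for integer n.
n = 243 gives 206064 ≤ 207551, while n = 244 gives 207766 > 207551; so the answer is 206064.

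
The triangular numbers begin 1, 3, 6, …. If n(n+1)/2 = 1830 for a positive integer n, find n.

60

Set n(n+1)/2 = 1830, giving n² + n − 3660 = 0.
The discriminant is 1 + 8·1830 = 14641, and √14641 = 121.
So n = (-1 + 121) / 2 = 120/2 = 60.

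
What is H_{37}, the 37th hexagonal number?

The 37th hexagonal number is n(2n−1) with n = 37.
37·(2·37 − 1) = 37·73 = 2701.

2701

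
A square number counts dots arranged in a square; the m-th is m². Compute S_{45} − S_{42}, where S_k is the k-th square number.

45² = 2025 and 42² = 1764.
Difference: 2025 − 1764 = 261.

261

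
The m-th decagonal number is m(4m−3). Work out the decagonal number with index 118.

55342

118·(4·118 − 3) = 118·469 = 55342.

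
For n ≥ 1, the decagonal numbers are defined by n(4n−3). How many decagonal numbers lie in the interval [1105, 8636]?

30

The n-th decagonal number is n(4n−3).
Smallest index with value ≥ 1105: n = 17 (giving 1105).
Largest index with value ≤ 8636: n = 46 (giving 8326).
Indices 17 through 46: 30 terms.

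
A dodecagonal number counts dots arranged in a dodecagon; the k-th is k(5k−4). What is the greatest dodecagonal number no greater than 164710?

Solve n(5n−4) ≤ 164710 for integer n.
n = 181 gives 163081 ≤ 164710, while n = 182 gives 164892 > 164710; so the answer is 163081.

163081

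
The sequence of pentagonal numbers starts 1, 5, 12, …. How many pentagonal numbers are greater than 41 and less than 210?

The n-th pentagonal number is n(3n−1)/2.
Smallest index with value > 41: n = 6 (giving 51).
Largest index with value < 210: n = 11 (giving 176).
Indices 6 through 11: 6 terms.

6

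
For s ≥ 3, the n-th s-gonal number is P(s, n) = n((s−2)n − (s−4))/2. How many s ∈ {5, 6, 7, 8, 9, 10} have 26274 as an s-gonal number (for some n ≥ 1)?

1

s = 5: P(5, 132) = 26070 and P(5, 133) = 26467; 26274 is not s-gonal.
s = 6: P(6, 114) = 25878 and P(6, 115) = 26335; 26274 is not s-gonal.
s = 7: P(7, 102) = 25857 and P(7, 103) = 26368; 26274 is not s-gonal.
s = 8: P(8, 93) = 25761 and P(8, 94) = 26320; 26274 is not s-gonal.
s = 9: P(9, 87) = 26274. ✓
s = 10: P(10, 81) = 26001 and P(10, 82) = 26650; 26274 is not s-gonal.
Hits: s ∈ {9} → 1.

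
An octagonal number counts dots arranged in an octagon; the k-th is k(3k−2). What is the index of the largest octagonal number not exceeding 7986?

51

Solve n(3n−2) ≤ 7986 for integer n.
n = 51 gives 7701 ≤ 7986, while n = 52 gives 8008 > 7986; so the answer is index 51.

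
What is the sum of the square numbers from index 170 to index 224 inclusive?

2148355

Σ_{i=170}^{224} i² = 3771600 − 1623245 = 2148355.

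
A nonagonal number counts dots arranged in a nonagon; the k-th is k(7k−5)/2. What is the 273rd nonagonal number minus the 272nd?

Consecutive nonagonal numbers differ by 7n − 6: here 7·273 − 6 = 1905.

1905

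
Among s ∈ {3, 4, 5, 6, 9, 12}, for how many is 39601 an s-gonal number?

s = 3: P(3, 280) = 39340 and P(3, 281) = 39621; 39601 is not s-gonal.
s = 4: P(4, 199) = 39601. ✓
s = 5: P(5, 162) = 39285 and P(5, 163) = 39772; 39601 is not s-gonal.
s = 6: P(6, 140) = 39060 and P(6, 141) = 39621; 39601 is not s-gonal.
s = 9: P(9, 106) = 39061 and P(9, 107) = 39804; 39601 is not s-gonal.
s = 12: P(12, 89) = 39249 and P(12, 90) = 40140; 39601 is not s-gonal.
Hits: s ∈ {4} → 1.

1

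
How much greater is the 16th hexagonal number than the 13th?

171

16·(2·16 − 1) = 496 and 13·(2·13 − 1) = 325.
Difference: 496 − 325 = 171.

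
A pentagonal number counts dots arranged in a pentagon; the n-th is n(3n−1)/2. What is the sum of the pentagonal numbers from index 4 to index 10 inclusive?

Σ i(3i−1)/2 = (3Σi² − Σi) / 2 over i = 4..10.
Σi = 55 − 6 = 49 and Σi² = 385 − 14 = 371.
(3·371 − 1·49) / 2 = 1064/2 = 532.

532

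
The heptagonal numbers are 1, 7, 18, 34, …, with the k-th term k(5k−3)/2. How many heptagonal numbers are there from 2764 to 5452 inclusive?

14

The n-th heptagonal number is n(5n−3)/2.
Smallest index with value ≥ 2764: n = 34 (giving 2839).
Largest index with value ≤ 5452: n = 47 (giving 5452).
Indices 34 through 47: 14 terms.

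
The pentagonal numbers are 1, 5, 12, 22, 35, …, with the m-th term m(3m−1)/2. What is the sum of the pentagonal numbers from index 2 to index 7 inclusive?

195

Σ i(3i−1)/2 = (3Σi² − Σi) / 2 over i = 2..7.
Σi = 28 − 1 = 27 and Σi² = 140 − 1 = 139.
(3·139 − 1·27) / 2 = 390/2 = 195.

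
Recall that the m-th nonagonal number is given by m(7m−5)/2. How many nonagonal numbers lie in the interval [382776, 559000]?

69

The n-th nonagonal number is n(7n−5)/2.
Smallest index with value ≥ 382776: n = 332 (giving 384954).
Largest index with value ≤ 559000: n = 400 (giving 559000).
Indices 332 through 400: 69 terms.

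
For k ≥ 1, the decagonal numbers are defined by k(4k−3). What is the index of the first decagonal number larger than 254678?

Solve n(4n−3) > 254678 for integer n.
The largest n with value ≤ 254678 is 252 (since 253260 ≤ 254678 < 255277), so the first above is n = 253, value 255277.

253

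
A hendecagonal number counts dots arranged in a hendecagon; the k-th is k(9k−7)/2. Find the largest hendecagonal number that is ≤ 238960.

Solve n(9n−7)/2 ≤ 238960 for integer n.
n = 230 gives 237245 ≤ 238960, while n = 231 gives 239316 > 238960; so the answer is 237245.

237245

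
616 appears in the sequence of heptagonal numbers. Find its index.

16

Set n(5n−3)/2 = 616, giving 5n² − 3n − 1232 = 0.
The discriminant is 9 + 40·616 = 24649, and √24649 = 157.
So n = (3 + 157) / 10 = 160/10 = 16.
Check: 16·(5·16 − 3)/2 = 616. ✓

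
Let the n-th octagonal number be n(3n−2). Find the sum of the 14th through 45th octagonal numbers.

Σ i(3i−2) = 3Σi² − 2Σi over i = 14..45.
Σi = 1035 − 91 = 944 and Σi² = 31395 − 819 = 30576.
3·30576 − 2·944 = 89840.

89840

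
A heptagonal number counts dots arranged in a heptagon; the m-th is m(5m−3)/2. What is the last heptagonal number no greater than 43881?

43362

Solve n(5n−3)/2 ≤ 43881 for integer n.
n = 132 gives 43362 ≤ 43881, while n = 133 gives 44023 > 43881; so the answer is 43362.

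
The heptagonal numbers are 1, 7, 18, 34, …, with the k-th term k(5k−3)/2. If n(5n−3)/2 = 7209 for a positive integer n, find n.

Set n(5n−3)/2 = 7209, giving 5n² − 3n − 14418 = 0.
The discriminant is 9 + 40·7209 = 288369, and √288369 = 537.
So n = (3 + 537) / 10 = 540/10 = 54.

54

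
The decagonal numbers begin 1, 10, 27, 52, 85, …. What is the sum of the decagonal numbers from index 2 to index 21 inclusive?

Σ i(4i−3) = 4Σi² − 3Σi over i = 2..21.
Σi = 231 − 1 = 230 and Σi² = 3311 − 1 = 3310.
4·3310 − 3·230 = 12550.

12550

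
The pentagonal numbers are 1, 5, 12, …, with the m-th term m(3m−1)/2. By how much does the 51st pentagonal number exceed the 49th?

299

51·(3·51 − 1)/2 = 3876 and 49·(3·49 − 1)/2 = 3577.
Difference: 3876 − 3577 = 299.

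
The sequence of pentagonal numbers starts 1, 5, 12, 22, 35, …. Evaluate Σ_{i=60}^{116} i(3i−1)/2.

682746

Σ i(3i−1)/2 = (3Σi² − Σi) / 2 over i = 60..116.
Σi = 6786 − 1770 = 5016 and Σi² = 527046 − 70210 = 456836.
(3·456836 − 1·5016) / 2 = 1365492/2 = 682746.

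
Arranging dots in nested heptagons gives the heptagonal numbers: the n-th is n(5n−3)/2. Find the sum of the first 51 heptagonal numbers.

111826

Σ i(5i−3)/2 = (5Σi² − 3Σi) / 2 over i = 1..51.
Σi = 1326 and Σi² = 45526.
(5·45526 − 3·1326) / 2 = 223652/2 = 111826.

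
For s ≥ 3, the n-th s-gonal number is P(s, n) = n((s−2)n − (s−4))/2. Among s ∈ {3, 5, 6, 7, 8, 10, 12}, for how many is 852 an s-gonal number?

1

s = 3: P(3, 40) = 820 and P(3, 41) = 861; 852 is not s-gonal.
s = 5: P(5, 24) = 852. ✓
s = 6: P(6, 20) = 780 and P(6, 21) = 861; 852 is not s-gonal.
s = 7: P(7, 18) = 783 and P(7, 19) = 874; 852 is not s-gonal.
s = 8: P(8, 17) = 833 and P(8, 18) = 936; 852 is not s-gonal.
s = 10: P(10, 14) = 742 and P(10, 15) = 855; 852 is not s-gonal.
s = 12: P(12, 13) = 793 and P(12, 14) = 924; 852 is not s-gonal.
Hits: s ∈ {5} → 1.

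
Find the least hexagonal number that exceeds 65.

66

Solve n(2n−1) > 65 for integer n.
The largest n with value ≤ 65 is 5 (since 45 ≤ 65 < 66), so the first above is n = 6, value 66.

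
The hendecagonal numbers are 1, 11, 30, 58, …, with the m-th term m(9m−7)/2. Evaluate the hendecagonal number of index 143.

91520

The 143rd hendecagonal number is n(9n−7)/2 with n = 143.
143·(9·143 − 7)/2 = 143·1280/2 = 143·640 = 91520.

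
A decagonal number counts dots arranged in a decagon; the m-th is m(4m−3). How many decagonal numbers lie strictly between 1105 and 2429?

The n-th decagonal number is n(4n−3).
Smallest index with value > 1105: n = 18 (giving 1242).
Largest index with value < 2429: n = 25 (giving 2425).
Indices 18 through 25: 8 terms.

8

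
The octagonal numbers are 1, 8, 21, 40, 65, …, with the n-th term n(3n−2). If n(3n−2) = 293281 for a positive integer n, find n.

313

Set n(3n−2) = 293281, giving 3n² − 2n − 293281 = 0.
The discriminant is 4 + 12·293281 = 3519376, and √3519376 = 1876.
So n = (2 + 1876) / 6 = 1878/6 = 313.
Check: 313·(3·313 − 2) = 293281. ✓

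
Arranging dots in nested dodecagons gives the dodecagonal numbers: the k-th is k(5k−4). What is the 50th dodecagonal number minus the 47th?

50·(5·50 − 4) = 12300 and 47·(5·47 − 4) = 10857.
Difference: 12300 − 10857 = 1443.

1443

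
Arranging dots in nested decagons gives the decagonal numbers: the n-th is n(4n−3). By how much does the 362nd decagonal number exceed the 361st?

2889

Consecutive decagonal numbers differ by 8n − 7: here 8·362 − 7 = 2889.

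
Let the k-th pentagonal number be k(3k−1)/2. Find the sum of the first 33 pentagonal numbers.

18513

Σ i(3i−1)/2 = (3Σi² − Σi) / 2 over i = 1..33.
Σi = 561 and Σi² = 12529.
(3·12529 − 1·561) / 2 = 37026/2 = 18513.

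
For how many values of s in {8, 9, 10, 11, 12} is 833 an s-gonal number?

2

s = 8: P(8, 17) = 833. ✓
s = 9: P(9, 15) = 750 and P(9, 16) = 856; 833 is not s-gonal.
s = 10: P(10, 14) = 742 and P(10, 15) = 855; 833 is not s-gonal.
s = 11: P(11, 14) = 833. ✓
s = 12: P(12, 13) = 793 and P(12, 14) = 924; 833 is not s-gonal.
Hits: s ∈ {8, 11} → 2.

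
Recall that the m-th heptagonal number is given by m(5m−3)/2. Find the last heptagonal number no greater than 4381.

4347

Solve n(5n−3)/2 ≤ 4381 for integer n.
n = 42 gives 4347 ≤ 4381, while n = 43 gives 4558 > 4381; so the answer is 4347.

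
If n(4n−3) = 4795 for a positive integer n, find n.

Set n(4n−3) = 4795, giving 4n² − 3n − 4795 = 0.
The discriminant is 9 + 16·4795 = 76729, and √76729 = 277.
So n = (3 + 277) / 8 = 280/8 = 35.

35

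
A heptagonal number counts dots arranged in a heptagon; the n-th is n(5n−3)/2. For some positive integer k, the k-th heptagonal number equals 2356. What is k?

31

Set n(5n−3)/2 = 2356, giving 5n² − 3n − 4712 = 0.
The discriminant is 9 + 40·2356 = 94249, and √94249 = 307.
So n = (3 + 307) / 10 = 310/10 = 31.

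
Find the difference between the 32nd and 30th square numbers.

124

32² = 1024 and 30² = 900.
Difference: 1024 − 900 = 124.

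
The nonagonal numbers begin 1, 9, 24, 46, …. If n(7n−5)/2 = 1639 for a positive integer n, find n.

Set n(7n−5)/2 = 1639, giving 7n² − 5n − 3278 = 0.
The discriminant is 25 + 56·1639 = 91809, and √91809 = 303.
So n = (5 + 303) / 14 = 308/14 = 22.

22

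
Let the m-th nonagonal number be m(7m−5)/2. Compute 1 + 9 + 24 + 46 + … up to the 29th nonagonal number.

Σ i(7i−5)/2 = (7Σi² − 5Σi) / 2 over i = 1..29.
Σi = 435 and Σi² = 8555.
(7·8555 − 5·435) / 2 = 57710/2 = 28855.

28855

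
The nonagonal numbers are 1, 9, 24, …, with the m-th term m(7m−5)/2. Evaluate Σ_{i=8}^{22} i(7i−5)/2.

12230

Σ i(7i−5)/2 = (7Σi² − 5Σi) / 2 over i = 8..22.
Σi = 253 − 28 = 225 and Σi² = 3795 − 140 = 3655.
(7·3655 − 5·225) / 2 = 24460/2 = 12230.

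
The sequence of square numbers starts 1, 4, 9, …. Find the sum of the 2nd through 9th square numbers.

Σ_{i=2}^{9} i² = 285 − 1 = 284.

284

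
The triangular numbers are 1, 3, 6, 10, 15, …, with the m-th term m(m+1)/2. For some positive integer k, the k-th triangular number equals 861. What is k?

41

Set n(n+1)/2 = 861, giving n² + n − 1722 = 0.
So n = (-1 + 83) / 2 = 82/2 = 41.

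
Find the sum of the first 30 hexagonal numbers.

Σ i(2i−1) = 2Σi² − Σi over i = 1..30.
Σi = 465 and Σi² = 9455.
2·9455 − 1·465 = 18445.

18445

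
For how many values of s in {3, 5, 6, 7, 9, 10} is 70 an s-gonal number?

s = 3: P(3, 11) = 66 and P(3, 12) = 78; 70 is not s-gonal.
s = 5: P(5, 7) = 70. ✓
s = 6: P(6, 6) = 66 and P(6, 7) = 91; 70 is not s-gonal.
s = 7: P(7, 5) = 55 and P(7, 6) = 81; 70 is not s-gonal.
s = 9: P(9, 4) = 46 and P(9, 5) = 75; 70 is not s-gonal.
s = 10: P(10, 4) = 52 and P(10, 5) = 85; 70 is not s-gonal.
Hits: s ∈ {5} → 1.

1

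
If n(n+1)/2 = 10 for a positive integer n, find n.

4

Set n(n+1)/2 = 10, giving n² + n − 20 = 0.
The discriminant is 1 + 8·10 = 81, and √81 = 9.
So n = (-1 + 9) / 2 = 8/2 = 4.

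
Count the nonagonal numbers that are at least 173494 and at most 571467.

The n-th nonagonal number is n(7n−5)/2.
Smallest index with value ≥ 173494: n = 223 (giving 173494).
Largest index with value ≤ 571467: n = 404 (giving 570246).
Indices 223 through 404: 182 terms.

182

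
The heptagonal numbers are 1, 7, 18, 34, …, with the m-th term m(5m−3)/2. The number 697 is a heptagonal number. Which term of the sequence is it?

17

Set n(5n−3)/2 = 697, giving 5n² − 3n − 1394 = 0.
The discriminant is 9 + 40·697 = 27889, and √27889 = 167.
So n = (3 + 167) / 10 = 170/10 = 17.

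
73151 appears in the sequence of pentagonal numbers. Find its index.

221

Set n(3n−1)/2 = 73151, giving 3n² − n − 146302 = 0.
So n = (1 + 1325) / 6 = 1326/6 = 221.
Check: 221·(3·221 − 1)/2 = 73151. ✓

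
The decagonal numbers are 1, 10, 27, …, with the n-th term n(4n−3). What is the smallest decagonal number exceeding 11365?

11502

Solve n(4n−3) > 11365 for integer n.
The largest n with value ≤ 11365 is 53 (since 11077 ≤ 11365 < 11502), so the first above is n = 54, value 11502.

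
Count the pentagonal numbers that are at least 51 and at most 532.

14

The n-th pentagonal number is n(3n−1)/2.
Smallest index with value ≥ 51: n = 6 (giving 51).
Largest index with value ≤ 532: n = 19 (giving 532).
Indices 6 through 19: 14 terms.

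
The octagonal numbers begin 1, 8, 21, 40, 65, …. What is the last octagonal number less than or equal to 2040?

1976

Solve n(3n−2) ≤ 2040 for integer n.
n = 26 gives 1976 ≤ 2040, while n = 27 gives 2133 > 2040; so the answer is 1976.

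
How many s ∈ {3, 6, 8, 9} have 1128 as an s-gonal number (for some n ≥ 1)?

2

s = 3: P(3, 47) = 1128. ✓
s = 6: P(6, 24) = 1128. ✓
s = 8: P(8, 19) = 1045 and P(8, 20) = 1160; 1128 is not s-gonal.
s = 9: P(9, 18) = 1089 and P(9, 19) = 1216; 1128 is not s-gonal.
Hits: s ∈ {3, 6} → 2.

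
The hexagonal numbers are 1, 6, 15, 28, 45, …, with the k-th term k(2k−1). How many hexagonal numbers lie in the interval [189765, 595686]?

238

The n-th hexagonal number is n(2n−1).
Smallest index with value ≥ 189765: n = 309 (giving 190653).
Largest index with value ≤ 595686: n = 546 (giving 595686).
Indices 309 through 546: 238 terms.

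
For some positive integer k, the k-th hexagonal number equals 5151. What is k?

51

Set n(2n−1) = 5151, giving 2n² − n − 5151 = 0.
The discriminant is 1 + 8·5151 = 41209, and √41209 = 203.
So n = (1 + 203) / 4 = 204/4 = 51.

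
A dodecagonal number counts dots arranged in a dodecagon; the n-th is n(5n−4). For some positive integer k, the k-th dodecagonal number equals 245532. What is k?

Set n(5n−4) = 245532, giving 5n² − 4n − 245532 = 0.
The discriminant is 16 + 20·245532 = 4910656, and √4910656 = 2216.
So n = (4 + 2216) / 10 = 2220/10 = 222.

222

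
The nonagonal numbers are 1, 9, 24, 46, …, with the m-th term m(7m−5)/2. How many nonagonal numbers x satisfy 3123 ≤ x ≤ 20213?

46

The n-th nonagonal number is n(7n−5)/2.
Smallest index with value ≥ 3123: n = 31 (giving 3286).
Largest index with value ≤ 20213: n = 76 (giving 20026).
Indices 31 through 76: 46 terms.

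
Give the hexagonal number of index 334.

The 334th hexagonal number is n(2n−1) with n = 334.
334·(2·334 − 1) = 334·667 = 222778.

222778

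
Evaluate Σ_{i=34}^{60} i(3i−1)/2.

91287

Σ i(3i−1)/2 = (3Σi² − Σi) / 2 over i = 34..60.
Σi = 1830 − 561 = 1269 and Σi² = 73810 − 12529 = 61281.
(3·61281 − 1·1269) / 2 = 182574/2 = 91287.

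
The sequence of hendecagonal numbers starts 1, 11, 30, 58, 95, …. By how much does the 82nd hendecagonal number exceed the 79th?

82·(9·82 − 7)/2 = 29971 and 79·(9·79 − 7)/2 = 27808.
Difference: 29971 − 27808 = 2163.

2163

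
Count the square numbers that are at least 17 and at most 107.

6

The n-th square number is n².
Smallest index with value ≥ 17: n = 5 (giving 25).
Largest index with value ≤ 107: n = 10 (giving 100).
Indices 5 through 10: 6 terms.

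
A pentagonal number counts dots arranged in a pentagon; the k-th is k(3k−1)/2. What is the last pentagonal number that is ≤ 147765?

147737

Solve n(3n−1)/2 ≤ 147765 for integer n.
n = 314 gives 147737 ≤ 147765, while n = 315 gives 148680 > 147765; so the answer is 147737.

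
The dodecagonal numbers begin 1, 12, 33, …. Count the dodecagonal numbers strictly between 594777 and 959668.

The n-th dodecagonal number is n(5n−4).
Smallest index with value > 594777: n = 346 (giving 597196).
Largest index with value < 959668: n = 438 (giving 957468).
Indices 346 through 438: 93 terms.

93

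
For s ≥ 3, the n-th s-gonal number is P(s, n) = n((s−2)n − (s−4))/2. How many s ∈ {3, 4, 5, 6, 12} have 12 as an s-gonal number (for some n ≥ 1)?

s = 3: P(3, 4) = 10 and P(3, 5) = 15; 12 is not s-gonal.
s = 4: P(4, 3) = 9 and P(4, 4) = 16; 12 is not s-gonal.
s = 5: P(5, 3) = 12. ✓
s = 6: P(6, 2) = 6 and P(6, 3) = 15; 12 is not s-gonal.
s = 12: P(12, 2) = 12. ✓
Hits: s ∈ {5, 12} → 2.

2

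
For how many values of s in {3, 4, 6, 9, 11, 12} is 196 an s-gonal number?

2

s = 3: P(3, 19) = 190 and P(3, 20) = 210; 196 is not s-gonal.
s = 4: P(4, 14) = 196. ✓
s = 6: P(6, 10) = 190 and P(6, 11) = 231; 196 is not s-gonal.
s = 9: P(9, 7) = 154 and P(9, 8) = 204; 196 is not s-gonal.
s = 11: P(11, 7) = 196. ✓
s = 12: P(12, 6) = 156 and P(12, 7) = 217; 196 is not s-gonal.
Hits: s ∈ {4, 11} → 2.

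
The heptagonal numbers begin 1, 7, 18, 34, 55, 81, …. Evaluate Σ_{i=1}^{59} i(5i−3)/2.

Σ i(5i−3)/2 = (5Σi² − 3Σi) / 2 over i = 1..59.
Σi = 1770 and Σi² = 70210.
(5·70210 − 3·1770) / 2 = 345740/2 = 172870.

172870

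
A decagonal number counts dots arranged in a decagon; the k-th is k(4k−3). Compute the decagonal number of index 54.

54·(4·54 − 3) = 54·213 = 11502.

11502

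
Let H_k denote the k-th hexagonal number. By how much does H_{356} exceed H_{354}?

2838

356·(2·356 − 1) = 253116 and 354·(2·354 − 1) = 250278.
Difference: 253116 − 250278 = 2838.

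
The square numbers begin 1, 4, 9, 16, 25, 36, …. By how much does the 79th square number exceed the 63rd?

2272

79² = 6241 and 63² = 3969.
Difference: 6241 − 3969 = 2272.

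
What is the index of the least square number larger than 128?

12

Solve n² > 128 for integer n.
The largest n with value ≤ 128 is 11 (since 121 ≤ 128 < 144), so the first above is n = 12, value 144.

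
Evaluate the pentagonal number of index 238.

84847

The 238th pentagonal number is n(3n−1)/2 with n = 238.
238·(3·238 − 1)/2 = 238·713/2 = 84847.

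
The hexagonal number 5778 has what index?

Set n(2n−1) = 5778, giving 2n² − n − 5778 = 0.
So n = (1 + 215) / 4 = 216/4 = 54.
Check: 54·(2·54 − 1) = 5778. ✓

54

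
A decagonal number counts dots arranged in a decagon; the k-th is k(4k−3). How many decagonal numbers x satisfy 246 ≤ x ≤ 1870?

14

The n-th decagonal number is n(4n−3).
Smallest index with value ≥ 246: n = 9 (giving 297).
Largest index with value ≤ 1870: n = 22 (giving 1870).
Indices 9 through 22: 14 terms.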